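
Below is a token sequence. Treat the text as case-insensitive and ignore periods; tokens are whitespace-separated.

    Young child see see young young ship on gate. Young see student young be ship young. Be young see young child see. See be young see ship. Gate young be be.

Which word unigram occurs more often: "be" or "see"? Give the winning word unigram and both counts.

"see" (7 vs 5)

"be": 5 occurrences
"see": 7 occurrences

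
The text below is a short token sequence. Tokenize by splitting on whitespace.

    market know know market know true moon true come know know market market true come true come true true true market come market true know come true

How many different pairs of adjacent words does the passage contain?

17

27 tokens → 26 bigram windows in total.
Repeated bigrams (each contributes count−1 duplicates):
  come true: 3
  true come: 3
  know know: 2
  know market: 2
  market know: 2
  market true: 2
  true true: 2
9 duplicate windows → 26 − 9 = 17 distinct.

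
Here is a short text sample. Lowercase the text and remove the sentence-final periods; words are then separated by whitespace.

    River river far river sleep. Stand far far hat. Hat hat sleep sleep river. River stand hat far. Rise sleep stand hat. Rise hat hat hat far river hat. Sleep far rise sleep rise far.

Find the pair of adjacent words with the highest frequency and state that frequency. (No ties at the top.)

"hat hat", 4 times

Bigram frequencies (highest first):
  hat hat: 4
  river river: 2
  far river: 2
  sleep stand: 2
  hat sleep: 2
  stand hat: 2
  … (17 more, each ≤ 2)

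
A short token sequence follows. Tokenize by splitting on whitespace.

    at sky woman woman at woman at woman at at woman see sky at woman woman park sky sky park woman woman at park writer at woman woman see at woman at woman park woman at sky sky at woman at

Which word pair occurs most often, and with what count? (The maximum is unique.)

Bigram frequencies (highest first):
  at woman: 8
  woman at: 7
  woman woman: 4
  at sky: 2
  woman see: 2
  sky at: 2
  … (12 more, each ≤ 2)

"at woman", 8 times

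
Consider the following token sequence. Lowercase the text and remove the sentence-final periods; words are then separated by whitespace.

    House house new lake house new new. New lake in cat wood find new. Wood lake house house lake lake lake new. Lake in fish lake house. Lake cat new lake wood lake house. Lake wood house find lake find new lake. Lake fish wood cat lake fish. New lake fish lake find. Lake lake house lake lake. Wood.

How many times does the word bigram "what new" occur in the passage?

Scanning the 58 overlapping bigram windows for "what new":
  (none found)

0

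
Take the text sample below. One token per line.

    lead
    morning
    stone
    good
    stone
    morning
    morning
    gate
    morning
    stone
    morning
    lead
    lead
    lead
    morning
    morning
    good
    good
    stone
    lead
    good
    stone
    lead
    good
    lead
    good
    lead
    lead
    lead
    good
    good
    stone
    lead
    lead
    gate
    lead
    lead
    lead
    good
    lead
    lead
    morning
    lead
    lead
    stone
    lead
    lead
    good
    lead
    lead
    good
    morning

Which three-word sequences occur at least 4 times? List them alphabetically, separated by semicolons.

Trigram counts meeting the condition (at least 4 times):
  lead good lead: 4
  lead lead good: 4

lead good lead; lead lead good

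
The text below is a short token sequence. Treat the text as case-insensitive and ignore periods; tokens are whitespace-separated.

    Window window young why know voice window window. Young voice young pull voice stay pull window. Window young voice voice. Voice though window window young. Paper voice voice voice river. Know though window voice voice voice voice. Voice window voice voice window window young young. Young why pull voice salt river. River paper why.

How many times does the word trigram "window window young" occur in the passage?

5

Scanning the 52 overlapping trigram windows for "window window young":
  position 1–3: window window young
  position 7–9: window window young
  position 16–18: window window young
  position 23–25: window window young
  position 42–44: window window young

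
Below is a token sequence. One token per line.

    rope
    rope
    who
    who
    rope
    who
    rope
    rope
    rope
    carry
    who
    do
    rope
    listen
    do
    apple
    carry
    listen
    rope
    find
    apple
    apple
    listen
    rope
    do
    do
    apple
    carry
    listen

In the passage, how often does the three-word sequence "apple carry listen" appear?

Scanning the 27 overlapping trigram windows for "apple carry listen":
  position 16–18: apple carry listen
  position 27–29: apple carry listen

2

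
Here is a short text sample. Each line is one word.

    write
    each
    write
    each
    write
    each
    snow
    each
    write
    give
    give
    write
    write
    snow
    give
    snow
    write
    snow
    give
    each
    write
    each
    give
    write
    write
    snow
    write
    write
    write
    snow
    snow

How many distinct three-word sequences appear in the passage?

31 tokens → 29 trigram windows in total.
Repeated trigrams (each contributes count−1 duplicates):
  each write each: 3
  write write snow: 3
  give write write: 2
  write each write: 2
  write snow give: 2
7 duplicate windows → 29 − 7 = 22 distinct.

22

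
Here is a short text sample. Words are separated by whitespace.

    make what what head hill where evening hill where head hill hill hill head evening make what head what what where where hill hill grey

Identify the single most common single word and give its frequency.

Unigram frequencies (highest first):
  hill: 7
  what: 5
  head: 4
  where: 4
  make: 2
  evening: 2
  … (1 more, each ≤ 1)

"hill", 7 times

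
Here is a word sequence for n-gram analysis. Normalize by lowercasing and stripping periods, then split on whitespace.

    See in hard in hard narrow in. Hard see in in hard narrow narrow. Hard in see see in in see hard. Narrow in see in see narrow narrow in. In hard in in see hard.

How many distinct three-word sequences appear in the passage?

27

36 tokens → 34 trigram windows in total.
Repeated trigrams (each contributes count−1 duplicates):
  hard narrow in: 2
  in hard in: 2
  in hard narrow: 2
  in in hard: 2
  in in see: 2
  in see hard: 2
  see in in: 2
7 duplicate windows → 34 − 7 = 27 distinct.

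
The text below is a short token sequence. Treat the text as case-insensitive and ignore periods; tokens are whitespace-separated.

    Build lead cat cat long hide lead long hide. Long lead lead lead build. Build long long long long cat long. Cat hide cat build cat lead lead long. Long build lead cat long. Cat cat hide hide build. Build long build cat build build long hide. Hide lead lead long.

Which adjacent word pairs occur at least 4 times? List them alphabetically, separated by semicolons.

Bigram counts meeting the condition (at least 4 times):
  lead lead: 4
  long long: 4

lead lead; long long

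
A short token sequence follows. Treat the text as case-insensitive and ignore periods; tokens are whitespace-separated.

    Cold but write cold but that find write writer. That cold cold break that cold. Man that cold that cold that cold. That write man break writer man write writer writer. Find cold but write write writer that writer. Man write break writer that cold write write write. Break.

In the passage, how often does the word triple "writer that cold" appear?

Scanning the 47 overlapping trigram windows for "writer that cold":
  position 9–11: writer that cold
  position 43–45: writer that cold

2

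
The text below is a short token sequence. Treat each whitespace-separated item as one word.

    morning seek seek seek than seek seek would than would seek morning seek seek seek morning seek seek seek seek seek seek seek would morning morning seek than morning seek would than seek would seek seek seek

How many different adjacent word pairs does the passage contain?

12

37 tokens → 36 bigram windows in total.
Repeated bigrams (each contributes count−1 duplicates):
  seek seek: 13
  morning seek: 5
  seek would: 4
  seek morning: 2
  seek than: 2
  than seek: 2
  would seek: 2
  would than: 2
24 duplicate windows → 36 − 24 = 12 distinct.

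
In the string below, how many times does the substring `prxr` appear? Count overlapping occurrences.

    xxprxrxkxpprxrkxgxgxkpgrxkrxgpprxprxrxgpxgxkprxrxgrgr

4

Sliding a length-4 window over the 53 characters (50 positions):
  position 3–6: prxr
  position 11–14: prxr
  position 34–37: prxr
  position 45–48: prxr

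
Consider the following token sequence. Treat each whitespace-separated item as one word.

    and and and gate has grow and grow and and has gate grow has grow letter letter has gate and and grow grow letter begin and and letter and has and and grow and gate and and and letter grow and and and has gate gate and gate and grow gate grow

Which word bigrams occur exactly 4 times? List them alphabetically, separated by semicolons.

Bigram counts meeting the condition (exactly 4 times):
  and grow: 4
  gate and: 4
  grow and: 4

and grow; gate and; grow and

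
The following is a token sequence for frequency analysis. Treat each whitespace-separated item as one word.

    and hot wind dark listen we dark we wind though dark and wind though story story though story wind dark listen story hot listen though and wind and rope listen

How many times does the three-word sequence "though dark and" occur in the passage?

1

Scanning the 28 overlapping trigram windows for "though dark and":
  position 10–12: though dark and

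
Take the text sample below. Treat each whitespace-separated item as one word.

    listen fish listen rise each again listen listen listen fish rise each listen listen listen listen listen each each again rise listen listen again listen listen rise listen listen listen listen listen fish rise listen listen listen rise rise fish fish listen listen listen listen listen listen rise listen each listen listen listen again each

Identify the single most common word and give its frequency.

"listen", 32 times

Unigram frequencies (highest first):
  listen: 32
  rise: 8
  each: 6
  fish: 5
  again: 4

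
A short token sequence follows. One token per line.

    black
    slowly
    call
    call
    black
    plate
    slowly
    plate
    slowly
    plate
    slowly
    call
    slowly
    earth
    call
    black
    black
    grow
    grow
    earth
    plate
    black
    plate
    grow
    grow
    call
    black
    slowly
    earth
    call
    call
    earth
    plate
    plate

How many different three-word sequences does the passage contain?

34 tokens → 32 trigram windows in total.
Repeated trigrams (each contributes count−1 duplicates):
  plate slowly plate: 2
  slowly earth call: 2
  slowly plate slowly: 2
3 duplicate windows → 32 − 3 = 29 distinct.

29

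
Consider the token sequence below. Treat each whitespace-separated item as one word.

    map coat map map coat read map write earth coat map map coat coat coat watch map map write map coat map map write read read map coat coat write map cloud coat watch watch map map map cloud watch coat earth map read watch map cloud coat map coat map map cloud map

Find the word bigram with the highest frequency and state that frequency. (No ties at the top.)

"map map", 7 times

Bigram frequencies (highest first):
  map map: 7
  map coat: 6
  coat map: 5
  map cloud: 4
  map write: 3
  coat coat: 3
  … (19 more, each ≤ 3)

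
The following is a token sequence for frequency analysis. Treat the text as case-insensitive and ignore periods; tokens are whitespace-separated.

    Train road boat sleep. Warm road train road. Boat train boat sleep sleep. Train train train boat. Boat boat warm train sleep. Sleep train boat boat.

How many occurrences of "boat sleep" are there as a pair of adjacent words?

Scanning the 25 overlapping bigram windows for "boat sleep":
  position 3–4: boat sleep
  position 11–12: boat sleep

2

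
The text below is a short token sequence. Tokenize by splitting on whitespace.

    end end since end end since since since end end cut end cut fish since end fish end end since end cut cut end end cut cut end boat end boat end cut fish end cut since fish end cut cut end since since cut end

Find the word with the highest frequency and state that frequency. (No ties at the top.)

Unigram frequencies (highest first):
  end: 20
  cut: 11
  since: 9
  fish: 4
  boat: 2

"end", 20 times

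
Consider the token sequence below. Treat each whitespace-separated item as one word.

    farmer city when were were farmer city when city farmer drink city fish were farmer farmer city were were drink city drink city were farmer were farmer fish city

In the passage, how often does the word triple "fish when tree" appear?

Scanning the 27 overlapping trigram windows for "fish when tree":
  (none found)

0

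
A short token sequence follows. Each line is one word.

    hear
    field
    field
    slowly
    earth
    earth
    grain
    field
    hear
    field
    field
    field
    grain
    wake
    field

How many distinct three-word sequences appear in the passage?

15 tokens → 13 trigram windows in total.
Repeated trigrams (each contributes count−1 duplicates):
  hear field field: 2
1 duplicate windows → 13 − 1 = 12 distinct.

12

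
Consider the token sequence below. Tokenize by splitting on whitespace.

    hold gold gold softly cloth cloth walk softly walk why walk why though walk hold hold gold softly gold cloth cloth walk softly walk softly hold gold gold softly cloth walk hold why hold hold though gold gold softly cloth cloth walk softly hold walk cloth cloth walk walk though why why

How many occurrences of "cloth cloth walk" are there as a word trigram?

4

Scanning the 50 overlapping trigram windows for "cloth cloth walk":
  position 5–7: cloth cloth walk
  position 20–22: cloth cloth walk
  position 40–42: cloth cloth walk
  position 46–48: cloth cloth walk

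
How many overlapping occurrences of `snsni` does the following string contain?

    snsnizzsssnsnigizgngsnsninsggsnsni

4

Sliding a length-5 window over the 34 characters (30 positions):
  position 1–5: snsni
  position 10–14: snsni
  position 21–25: snsni
  position 30–34: snsni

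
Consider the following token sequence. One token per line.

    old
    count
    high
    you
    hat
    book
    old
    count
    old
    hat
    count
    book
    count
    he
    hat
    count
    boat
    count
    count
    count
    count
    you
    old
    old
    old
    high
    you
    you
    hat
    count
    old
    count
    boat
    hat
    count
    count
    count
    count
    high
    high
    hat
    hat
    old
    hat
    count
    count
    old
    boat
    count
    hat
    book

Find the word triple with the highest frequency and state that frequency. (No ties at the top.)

Trigram frequencies (highest first):
  count count count: 4
  old hat count: 2
  hat count count: 2
  old count high: 1
  count high you: 1
  high you hat: 1
  … (38 more, each ≤ 1)

"count count count", 4 times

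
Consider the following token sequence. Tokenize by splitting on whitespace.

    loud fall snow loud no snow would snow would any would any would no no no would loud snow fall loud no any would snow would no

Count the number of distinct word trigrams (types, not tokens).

27 tokens → 25 trigram windows in total.
Repeated trigrams (each contributes count−1 duplicates):
  would any would: 2
  would snow would: 2
2 duplicate windows → 25 − 2 = 23 distinct.

23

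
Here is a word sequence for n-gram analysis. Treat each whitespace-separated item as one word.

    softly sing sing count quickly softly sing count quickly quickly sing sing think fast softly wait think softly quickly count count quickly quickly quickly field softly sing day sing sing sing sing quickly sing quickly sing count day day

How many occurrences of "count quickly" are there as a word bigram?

3

Scanning the 38 overlapping bigram windows for "count quickly":
  position 4–5: count quickly
  position 8–9: count quickly
  position 21–22: count quickly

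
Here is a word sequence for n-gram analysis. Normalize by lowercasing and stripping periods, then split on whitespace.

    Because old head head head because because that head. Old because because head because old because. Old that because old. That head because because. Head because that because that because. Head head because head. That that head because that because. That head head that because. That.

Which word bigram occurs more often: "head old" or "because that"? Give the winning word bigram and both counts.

"head old": 1 occurrence
"because that": 6 occurrences

"because that" (6 vs 1)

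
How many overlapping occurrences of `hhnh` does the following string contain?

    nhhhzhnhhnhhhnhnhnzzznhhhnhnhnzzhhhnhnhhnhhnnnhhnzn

Sliding a length-4 window over the 51 characters (48 positions):
  position 8–11: hhnh
  position 12–15: hhnh
  position 24–27: hhnh
  position 34–37: hhnh
  position 39–42: hhnh

5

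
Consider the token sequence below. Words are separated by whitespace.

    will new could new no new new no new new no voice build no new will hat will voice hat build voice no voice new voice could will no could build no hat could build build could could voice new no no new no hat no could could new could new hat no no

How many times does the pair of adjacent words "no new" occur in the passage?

Scanning the 53 overlapping bigram windows for "no new":
  position 5–6: no new
  position 8–9: no new
  position 14–15: no new
  position 42–43: no new

4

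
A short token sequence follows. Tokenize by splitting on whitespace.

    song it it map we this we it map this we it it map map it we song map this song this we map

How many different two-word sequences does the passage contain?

16

24 tokens → 23 bigram windows in total.
Repeated bigrams (each contributes count−1 duplicates):
  it map: 3
  this we: 3
  it it: 2
  map this: 2
  we it: 2
7 duplicate windows → 23 − 7 = 16 distinct.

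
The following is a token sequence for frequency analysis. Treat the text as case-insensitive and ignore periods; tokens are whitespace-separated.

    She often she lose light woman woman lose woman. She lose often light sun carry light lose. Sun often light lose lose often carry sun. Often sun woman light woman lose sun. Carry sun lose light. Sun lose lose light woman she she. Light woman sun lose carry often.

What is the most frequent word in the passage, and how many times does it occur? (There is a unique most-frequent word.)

"lose", 11 times

Unigram frequencies (highest first):
  lose: 11
  light: 8
  sun: 8
  woman: 7
  often: 6
  she: 5
  … (1 more, each ≤ 4)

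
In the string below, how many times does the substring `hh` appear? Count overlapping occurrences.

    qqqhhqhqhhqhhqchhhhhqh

Sliding a length-2 window over the 22 characters (21 positions):
  position 4–5: hh
  position 9–10: hh
  position 12–13: hh
  position 16–17: hh
  position 17–18: hh
  position 18–19: hh
  position 19–20: hh

7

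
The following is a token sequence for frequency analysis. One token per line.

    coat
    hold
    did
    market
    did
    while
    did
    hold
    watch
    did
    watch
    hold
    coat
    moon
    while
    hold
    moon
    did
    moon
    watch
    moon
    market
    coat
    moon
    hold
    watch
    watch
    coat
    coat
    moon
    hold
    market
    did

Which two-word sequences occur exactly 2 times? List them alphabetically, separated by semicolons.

Bigram counts meeting the condition (exactly 2 times):
  hold watch: 2
  market did: 2
  moon hold: 2

hold watch; market did; moon hold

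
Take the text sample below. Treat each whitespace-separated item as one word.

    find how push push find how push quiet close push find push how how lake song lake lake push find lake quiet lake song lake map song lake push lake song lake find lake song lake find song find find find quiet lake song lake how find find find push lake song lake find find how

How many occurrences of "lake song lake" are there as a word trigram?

Scanning the 54 overlapping trigram windows for "lake song lake":
  position 15–17: lake song lake
  position 23–25: lake song lake
  position 30–32: lake song lake
  position 34–36: lake song lake
  position 43–45: lake song lake
  position 51–53: lake song lake

6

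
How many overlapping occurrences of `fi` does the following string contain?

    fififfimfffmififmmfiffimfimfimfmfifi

Sliding a length-2 window over the 36 characters (35 positions):
  position 1–2: fi
  position 3–4: fi
  position 6–7: fi
  position 14–15: fi
  position 19–20: fi
  position 22–23: fi
  position 25–26: fi
  position 28–29: fi
  position 33–34: fi
  position 35–36: fi

10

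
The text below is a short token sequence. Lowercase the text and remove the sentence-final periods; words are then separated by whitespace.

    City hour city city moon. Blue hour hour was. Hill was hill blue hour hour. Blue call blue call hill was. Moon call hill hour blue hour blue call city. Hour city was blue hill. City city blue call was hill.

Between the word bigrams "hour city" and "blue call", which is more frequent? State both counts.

"hour city": 2 occurrences
"blue call": 4 occurrences

"blue call" (4 vs 2)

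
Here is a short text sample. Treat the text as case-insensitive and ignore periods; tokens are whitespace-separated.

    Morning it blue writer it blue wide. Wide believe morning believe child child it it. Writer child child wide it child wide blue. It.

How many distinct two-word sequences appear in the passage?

24 tokens → 23 bigram windows in total.
Repeated bigrams (each contributes count−1 duplicates):
  child child: 2
  child wide: 2
  it blue: 2
3 duplicate windows → 23 − 3 = 20 distinct.

20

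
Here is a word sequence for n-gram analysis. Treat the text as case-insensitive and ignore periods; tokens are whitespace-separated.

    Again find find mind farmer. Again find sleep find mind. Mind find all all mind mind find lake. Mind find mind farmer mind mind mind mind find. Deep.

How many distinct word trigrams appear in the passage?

28 tokens → 26 trigram windows in total.
Repeated trigrams (each contributes count−1 duplicates):
  mind mind find: 3
  find mind farmer: 2
  mind mind mind: 2
4 duplicate windows → 26 − 4 = 22 distinct.

22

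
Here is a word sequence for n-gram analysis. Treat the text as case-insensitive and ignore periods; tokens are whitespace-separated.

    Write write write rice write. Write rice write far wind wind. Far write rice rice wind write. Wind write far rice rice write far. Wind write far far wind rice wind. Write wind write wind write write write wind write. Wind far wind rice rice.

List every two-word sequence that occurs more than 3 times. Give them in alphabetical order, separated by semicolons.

far wind; wind write; write far; write wind; write write

Bigram counts meeting the condition (more than 3 times):
  far wind: 4
  wind write: 7
  write far: 4
  write wind: 5
  write write: 5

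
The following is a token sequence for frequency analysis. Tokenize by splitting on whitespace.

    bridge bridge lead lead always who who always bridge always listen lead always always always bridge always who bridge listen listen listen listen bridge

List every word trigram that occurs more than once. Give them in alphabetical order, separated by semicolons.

always bridge always; listen listen listen

Trigram counts meeting the condition (more than once):
  always bridge always: 2
  listen listen listen: 2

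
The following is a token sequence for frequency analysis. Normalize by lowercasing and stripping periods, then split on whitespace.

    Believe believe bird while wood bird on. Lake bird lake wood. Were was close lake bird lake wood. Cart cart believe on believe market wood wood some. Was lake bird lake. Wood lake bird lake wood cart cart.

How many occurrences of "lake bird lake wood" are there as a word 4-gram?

4

Scanning the 35 overlapping 4-gram windows for "lake bird lake wood":
  position 8–11: lake bird lake wood
  position 15–18: lake bird lake wood
  position 29–32: lake bird lake wood
  position 33–36: lake bird lake wood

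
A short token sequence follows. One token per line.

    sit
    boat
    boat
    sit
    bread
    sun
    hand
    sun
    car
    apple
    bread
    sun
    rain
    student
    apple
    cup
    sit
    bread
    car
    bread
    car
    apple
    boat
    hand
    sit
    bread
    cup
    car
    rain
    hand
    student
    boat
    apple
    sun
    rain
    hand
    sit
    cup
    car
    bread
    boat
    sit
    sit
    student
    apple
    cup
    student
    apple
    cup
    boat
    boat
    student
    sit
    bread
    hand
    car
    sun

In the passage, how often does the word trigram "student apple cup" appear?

3

Scanning the 55 overlapping trigram windows for "student apple cup":
  position 14–16: student apple cup
  position 44–46: student apple cup
  position 47–49: student apple cup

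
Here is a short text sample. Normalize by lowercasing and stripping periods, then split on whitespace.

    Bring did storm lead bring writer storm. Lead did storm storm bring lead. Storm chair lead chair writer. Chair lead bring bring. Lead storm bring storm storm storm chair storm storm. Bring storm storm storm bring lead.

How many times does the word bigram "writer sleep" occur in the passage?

0

Scanning the 36 overlapping bigram windows for "writer sleep":
  (none found)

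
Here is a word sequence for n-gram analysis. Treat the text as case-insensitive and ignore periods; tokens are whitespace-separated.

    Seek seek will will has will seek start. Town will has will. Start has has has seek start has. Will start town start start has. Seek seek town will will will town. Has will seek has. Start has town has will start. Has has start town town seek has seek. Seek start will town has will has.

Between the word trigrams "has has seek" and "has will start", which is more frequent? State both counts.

"has will start" (3 vs 1)

"has has seek": 1 occurrence
"has will start": 3 occurrences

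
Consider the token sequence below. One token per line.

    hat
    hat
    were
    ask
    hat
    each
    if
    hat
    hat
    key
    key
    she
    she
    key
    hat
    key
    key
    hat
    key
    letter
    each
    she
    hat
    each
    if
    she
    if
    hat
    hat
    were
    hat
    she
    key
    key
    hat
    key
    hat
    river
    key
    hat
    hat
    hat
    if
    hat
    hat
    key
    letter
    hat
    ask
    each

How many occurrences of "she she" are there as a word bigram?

1

Scanning the 49 overlapping bigram windows for "she she":
  position 12–13: she she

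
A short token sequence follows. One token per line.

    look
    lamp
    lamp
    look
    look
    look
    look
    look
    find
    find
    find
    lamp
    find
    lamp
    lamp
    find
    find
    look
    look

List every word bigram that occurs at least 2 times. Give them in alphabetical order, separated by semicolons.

Bigram counts meeting the condition (at least 2 times):
  find find: 3
  find lamp: 2
  lamp find: 2
  lamp lamp: 2
  look look: 5

find find; find lamp; lamp find; lamp lamp; look look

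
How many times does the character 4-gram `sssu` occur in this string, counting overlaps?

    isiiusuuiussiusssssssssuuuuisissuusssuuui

Sliding a length-4 window over the 41 characters (38 positions):
  position 21–24: sssu
  position 35–38: sssu

2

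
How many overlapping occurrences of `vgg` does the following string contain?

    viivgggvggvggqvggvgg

Sliding a length-3 window over the 20 characters (18 positions):
  position 4–6: vgg
  position 8–10: vgg
  position 11–13: vgg
  position 15–17: vgg
  position 18–20: vgg

5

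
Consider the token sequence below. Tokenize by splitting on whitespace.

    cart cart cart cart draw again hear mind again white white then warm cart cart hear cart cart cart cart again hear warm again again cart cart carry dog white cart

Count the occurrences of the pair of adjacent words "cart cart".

Scanning the 30 overlapping bigram windows for "cart cart":
  position 1–2: cart cart
  position 2–3: cart cart
  position 3–4: cart cart
  position 14–15: cart cart
  position 17–18: cart cart
  position 18–19: cart cart
  position 19–20: cart cart
  position 26–27: cart cart

8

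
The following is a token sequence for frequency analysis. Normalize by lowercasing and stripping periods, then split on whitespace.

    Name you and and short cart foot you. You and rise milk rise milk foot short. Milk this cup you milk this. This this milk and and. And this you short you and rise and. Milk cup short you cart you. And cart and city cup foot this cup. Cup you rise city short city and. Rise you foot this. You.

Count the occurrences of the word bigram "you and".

Scanning the 60 overlapping bigram windows for "you and":
  position 2–3: you and
  position 9–10: you and
  position 32–33: you and
  position 41–42: you and

4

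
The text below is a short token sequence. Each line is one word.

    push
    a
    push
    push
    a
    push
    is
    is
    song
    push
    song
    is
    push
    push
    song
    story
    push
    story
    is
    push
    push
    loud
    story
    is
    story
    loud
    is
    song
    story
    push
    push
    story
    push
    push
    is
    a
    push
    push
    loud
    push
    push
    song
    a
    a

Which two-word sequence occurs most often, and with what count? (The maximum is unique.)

"push push", 7 times

Bigram frequencies (highest first):
  push push: 7
  a push: 3
  push song: 3
  story push: 3
  push a: 2
  push is: 2
  … (17 more, each ≤ 2)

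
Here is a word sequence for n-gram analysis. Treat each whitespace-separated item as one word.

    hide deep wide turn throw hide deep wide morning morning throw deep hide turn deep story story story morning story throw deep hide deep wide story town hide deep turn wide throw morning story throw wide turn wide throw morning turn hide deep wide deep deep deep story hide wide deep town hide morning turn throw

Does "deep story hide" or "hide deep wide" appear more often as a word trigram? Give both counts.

"deep story hide": 1 occurrence
"hide deep wide": 4 occurrences

"hide deep wide" (4 vs 1)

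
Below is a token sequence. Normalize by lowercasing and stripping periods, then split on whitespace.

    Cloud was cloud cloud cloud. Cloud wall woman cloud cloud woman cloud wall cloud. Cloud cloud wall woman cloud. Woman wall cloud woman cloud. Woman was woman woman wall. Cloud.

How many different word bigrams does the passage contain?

30 tokens → 29 bigram windows in total.
Repeated bigrams (each contributes count−1 duplicates):
  cloud cloud: 6
  cloud woman: 4
  woman cloud: 4
  cloud wall: 3
  wall cloud: 3
  wall woman: 2
  woman wall: 2
17 duplicate windows → 29 − 17 = 12 distinct.

12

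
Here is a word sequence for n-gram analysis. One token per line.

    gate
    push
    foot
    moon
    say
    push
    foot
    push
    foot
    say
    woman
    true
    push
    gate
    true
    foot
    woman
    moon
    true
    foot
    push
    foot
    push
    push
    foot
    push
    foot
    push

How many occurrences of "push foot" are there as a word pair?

Scanning the 27 overlapping bigram windows for "push foot":
  position 2–3: push foot
  position 6–7: push foot
  position 8–9: push foot
  position 21–22: push foot
  position 24–25: push foot
  position 26–27: push foot

6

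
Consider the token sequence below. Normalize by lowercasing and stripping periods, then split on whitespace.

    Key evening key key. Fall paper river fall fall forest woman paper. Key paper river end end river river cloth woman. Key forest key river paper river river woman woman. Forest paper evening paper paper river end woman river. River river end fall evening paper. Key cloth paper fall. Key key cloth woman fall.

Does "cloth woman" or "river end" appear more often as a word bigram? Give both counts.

"river end" (3 vs 2)

"cloth woman": 2 occurrences
"river end": 3 occurrences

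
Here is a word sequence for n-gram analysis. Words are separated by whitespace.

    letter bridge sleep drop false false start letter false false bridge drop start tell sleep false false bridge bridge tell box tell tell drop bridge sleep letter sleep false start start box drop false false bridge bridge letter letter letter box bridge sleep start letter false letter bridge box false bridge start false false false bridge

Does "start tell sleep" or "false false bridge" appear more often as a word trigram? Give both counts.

"start tell sleep": 1 occurrence
"false false bridge": 4 occurrences

"false false bridge" (4 vs 1)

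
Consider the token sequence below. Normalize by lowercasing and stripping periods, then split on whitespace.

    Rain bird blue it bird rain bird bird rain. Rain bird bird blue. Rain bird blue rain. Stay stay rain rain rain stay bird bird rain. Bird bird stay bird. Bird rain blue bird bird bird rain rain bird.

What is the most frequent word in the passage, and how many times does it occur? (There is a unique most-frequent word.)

"bird", 17 times

Unigram frequencies (highest first):
  bird: 17
  rain: 13
  blue: 4
  stay: 4
  it: 1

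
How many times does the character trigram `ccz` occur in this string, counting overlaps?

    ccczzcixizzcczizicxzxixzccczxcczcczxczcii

Sliding a length-3 window over the 41 characters (39 positions):
  position 2–4: ccz
  position 12–14: ccz
  position 26–28: ccz
  position 30–32: ccz
  position 33–35: ccz

5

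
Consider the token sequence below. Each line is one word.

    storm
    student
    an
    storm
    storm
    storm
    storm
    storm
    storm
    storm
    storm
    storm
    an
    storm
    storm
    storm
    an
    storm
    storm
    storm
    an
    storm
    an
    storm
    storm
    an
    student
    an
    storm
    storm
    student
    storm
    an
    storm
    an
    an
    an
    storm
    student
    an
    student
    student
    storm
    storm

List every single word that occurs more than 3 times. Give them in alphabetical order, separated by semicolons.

Unigram counts meeting the condition (more than 3 times):
  an: 12
  storm: 26
  student: 6

an; storm; student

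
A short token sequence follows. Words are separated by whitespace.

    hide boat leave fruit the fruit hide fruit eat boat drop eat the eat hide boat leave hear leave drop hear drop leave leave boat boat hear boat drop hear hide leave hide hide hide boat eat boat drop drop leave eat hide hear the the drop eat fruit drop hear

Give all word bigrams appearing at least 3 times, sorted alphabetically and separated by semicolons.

Bigram counts meeting the condition (at least 3 times):
  boat drop: 3
  drop hear: 3
  hide boat: 3

boat drop; drop hear; hide boat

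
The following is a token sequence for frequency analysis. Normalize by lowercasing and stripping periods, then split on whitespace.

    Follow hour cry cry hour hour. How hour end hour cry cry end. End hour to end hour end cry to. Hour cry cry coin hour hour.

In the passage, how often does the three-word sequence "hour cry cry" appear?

Scanning the 25 overlapping trigram windows for "hour cry cry":
  position 2–4: hour cry cry
  position 10–12: hour cry cry
  position 22–24: hour cry cry

3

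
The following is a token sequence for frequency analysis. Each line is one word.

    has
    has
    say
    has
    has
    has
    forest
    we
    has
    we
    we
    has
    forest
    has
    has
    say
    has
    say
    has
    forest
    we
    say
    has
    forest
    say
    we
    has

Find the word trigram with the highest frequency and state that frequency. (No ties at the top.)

"has say has", 3 times

Trigram frequencies (highest first):
  has say has: 3
  has has say: 2
  has forest we: 2
  say has forest: 2
  say has has: 1
  has has has: 1
  … (14 more, each ≤ 1)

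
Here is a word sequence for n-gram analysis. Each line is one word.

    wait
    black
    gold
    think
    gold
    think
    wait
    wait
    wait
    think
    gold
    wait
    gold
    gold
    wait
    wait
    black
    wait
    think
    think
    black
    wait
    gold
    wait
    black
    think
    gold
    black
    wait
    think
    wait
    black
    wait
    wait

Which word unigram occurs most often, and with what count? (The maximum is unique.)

"wait", 14 times

Unigram frequencies (highest first):
  wait: 14
  gold: 7
  think: 7
  black: 6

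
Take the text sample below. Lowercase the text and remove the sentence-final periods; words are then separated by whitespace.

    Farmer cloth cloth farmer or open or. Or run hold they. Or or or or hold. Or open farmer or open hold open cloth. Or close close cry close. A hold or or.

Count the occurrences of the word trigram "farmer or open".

Scanning the 31 overlapping trigram windows for "farmer or open":
  position 4–6: farmer or open
  position 19–21: farmer or open

2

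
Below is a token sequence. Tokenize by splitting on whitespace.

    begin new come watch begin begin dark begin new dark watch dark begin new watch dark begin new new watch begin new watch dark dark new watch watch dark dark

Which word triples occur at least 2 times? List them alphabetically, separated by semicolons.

begin new watch; dark begin new; new watch dark; watch dark begin; watch dark dark

Trigram counts meeting the condition (at least 2 times):
  begin new watch: 2
  dark begin new: 3
  new watch dark: 2
  watch dark begin: 2
  watch dark dark: 2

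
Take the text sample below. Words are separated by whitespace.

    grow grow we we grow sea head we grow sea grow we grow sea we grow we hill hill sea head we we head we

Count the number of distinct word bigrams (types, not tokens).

25 tokens → 24 bigram windows in total.
Repeated bigrams (each contributes count−1 duplicates):
  we grow: 4
  grow sea: 3
  grow we: 3
  head we: 3
  sea head: 2
  we we: 2
11 duplicate windows → 24 − 11 = 13 distinct.

13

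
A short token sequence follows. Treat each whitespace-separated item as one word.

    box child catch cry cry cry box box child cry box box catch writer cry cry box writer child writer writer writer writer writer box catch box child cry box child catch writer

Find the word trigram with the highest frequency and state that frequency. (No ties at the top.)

Trigram frequencies (highest first):
  writer writer writer: 3
  box child catch: 2
  cry cry box: 2
  cry box box: 2
  box child cry: 2
  child cry box: 2
  … (18 more, each ≤ 1)

"writer writer writer", 3 times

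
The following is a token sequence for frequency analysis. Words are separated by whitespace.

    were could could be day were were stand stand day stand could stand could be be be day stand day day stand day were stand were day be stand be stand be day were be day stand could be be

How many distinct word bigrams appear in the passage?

20

40 tokens → 39 bigram windows in total.
Repeated bigrams (each contributes count−1 duplicates):
  be day: 4
  day stand: 4
  be be: 3
  could be: 3
  day were: 3
  stand could: 3
  stand day: 3
  be stand: 2
  … (2 more repeated)
19 duplicate windows → 39 − 19 = 20 distinct.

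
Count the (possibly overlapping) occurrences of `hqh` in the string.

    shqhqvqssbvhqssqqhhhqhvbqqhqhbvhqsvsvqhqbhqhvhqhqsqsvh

5

Sliding a length-3 window over the 54 characters (52 positions):
  position 2–4: hqh
  position 20–22: hqh
  position 27–29: hqh
  position 42–44: hqh
  position 46–48: hqh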